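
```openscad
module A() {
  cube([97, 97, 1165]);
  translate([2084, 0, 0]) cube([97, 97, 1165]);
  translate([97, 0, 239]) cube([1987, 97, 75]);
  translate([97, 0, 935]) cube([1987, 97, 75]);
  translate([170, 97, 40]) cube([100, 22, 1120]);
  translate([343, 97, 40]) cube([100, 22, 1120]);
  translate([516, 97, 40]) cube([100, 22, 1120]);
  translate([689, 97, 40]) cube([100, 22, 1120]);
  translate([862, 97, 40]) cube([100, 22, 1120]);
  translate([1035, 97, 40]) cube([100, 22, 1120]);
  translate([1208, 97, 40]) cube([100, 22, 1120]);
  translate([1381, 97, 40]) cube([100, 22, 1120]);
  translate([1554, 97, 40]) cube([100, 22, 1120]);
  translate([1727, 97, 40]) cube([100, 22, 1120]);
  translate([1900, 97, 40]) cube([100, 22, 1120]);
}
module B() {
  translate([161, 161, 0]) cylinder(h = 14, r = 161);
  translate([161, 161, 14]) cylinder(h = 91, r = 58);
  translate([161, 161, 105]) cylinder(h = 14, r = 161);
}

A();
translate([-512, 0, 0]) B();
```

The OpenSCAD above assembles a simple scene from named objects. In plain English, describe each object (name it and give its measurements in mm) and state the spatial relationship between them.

A is a fence section. Two 97×97 mm posts, 1165 mm tall, stand on the floor with a clear span of 1987 mm between their inner faces. Two horizontal rails of 97×75 mm section span the gap between the posts with their undersides at z = 239 mm and z = 935 mm, flush with the posts' −y face. 11 pickets, each 100 mm wide, 22 mm thick and 1120 mm tall, are fixed to the +y face of the rails with their bottoms at z = 40 mm, evenly spaced across the span with equal gaps (rounded down to the nearest mm) at the −x end and between each pair — any rounding remainder accumulates at the +x end.

B is a spool: two coaxial disc flanges of radius 161 mm and thickness 14 mm, joined by a core cylinder of radius 58 mm and height 91 mm. The lower flange rests on z = 0 and the three cylinders share a vertical axis.

The spool is on the floor beside the fence section on its −x side.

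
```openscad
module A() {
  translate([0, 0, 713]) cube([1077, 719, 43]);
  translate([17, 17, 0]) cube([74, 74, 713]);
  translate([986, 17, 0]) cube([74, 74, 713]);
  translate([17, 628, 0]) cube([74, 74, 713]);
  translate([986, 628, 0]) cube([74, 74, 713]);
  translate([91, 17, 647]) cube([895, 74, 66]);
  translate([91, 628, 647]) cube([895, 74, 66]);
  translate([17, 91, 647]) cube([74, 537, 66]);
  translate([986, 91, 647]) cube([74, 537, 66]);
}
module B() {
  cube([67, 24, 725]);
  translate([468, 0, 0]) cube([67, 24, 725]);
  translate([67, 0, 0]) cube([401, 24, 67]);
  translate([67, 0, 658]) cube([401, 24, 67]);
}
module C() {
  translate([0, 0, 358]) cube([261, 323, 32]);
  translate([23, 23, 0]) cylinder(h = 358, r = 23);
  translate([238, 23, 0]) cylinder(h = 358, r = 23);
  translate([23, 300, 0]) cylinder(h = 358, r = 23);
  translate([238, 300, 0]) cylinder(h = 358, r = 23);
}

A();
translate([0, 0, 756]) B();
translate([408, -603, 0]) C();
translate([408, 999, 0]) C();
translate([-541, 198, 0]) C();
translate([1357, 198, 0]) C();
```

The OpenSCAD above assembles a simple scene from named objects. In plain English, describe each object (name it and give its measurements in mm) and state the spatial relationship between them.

A is a table: top 1077 mm (x) × 719 mm (y), 43 mm thick, upper face at z = 756 mm, on four 74×74 mm square legs, each inset 17 mm from the nearest pair of top edges, running from z = 0 to the bottom of the top. Four apron rails, 74 mm thick and 66 mm tall, run between adjacent legs with their top edges flush with the underside of the top and their outer faces flush with the legs' outer faces.

B is a picture frame with a 401×591 mm rectangular opening (x by z) and a uniform 67 mm border on every side. Frame depth is 24 mm along y. It is built from two vertical stiles running the full outside height and two horizontal rails spanning the gap between the stiles.

C is a four-legged stool. The seat is a 261×323×32 mm slab whose top surface is at z = 390 mm; four round legs, each 46 mm in diameter, run from the floor (z = 0) to the underside of the seat, each leg's axis is inset half a diameter from the nearest pair of seat edges (so the leg's bounding box is flush with the corner).

The picture frame is on top of the table. Four stools sit around the table at the −y, +y, −x, +x sides.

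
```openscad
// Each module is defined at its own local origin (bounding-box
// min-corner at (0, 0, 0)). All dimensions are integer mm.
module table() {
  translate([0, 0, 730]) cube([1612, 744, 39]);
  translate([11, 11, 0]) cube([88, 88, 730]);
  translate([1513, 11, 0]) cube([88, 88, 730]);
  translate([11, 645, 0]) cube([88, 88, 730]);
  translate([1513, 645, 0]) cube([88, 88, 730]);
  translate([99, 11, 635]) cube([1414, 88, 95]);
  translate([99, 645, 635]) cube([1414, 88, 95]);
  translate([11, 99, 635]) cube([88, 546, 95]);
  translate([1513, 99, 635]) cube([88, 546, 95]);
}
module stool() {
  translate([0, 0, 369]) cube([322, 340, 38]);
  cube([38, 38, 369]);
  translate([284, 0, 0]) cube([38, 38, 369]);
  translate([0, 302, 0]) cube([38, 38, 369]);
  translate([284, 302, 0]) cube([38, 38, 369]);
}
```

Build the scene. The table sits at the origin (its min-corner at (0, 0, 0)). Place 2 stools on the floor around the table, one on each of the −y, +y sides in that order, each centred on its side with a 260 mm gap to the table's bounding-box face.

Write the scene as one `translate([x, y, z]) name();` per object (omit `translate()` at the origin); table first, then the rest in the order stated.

table();
translate([645, -600, 0]) stool();
translate([645, 1004, 0]) stool();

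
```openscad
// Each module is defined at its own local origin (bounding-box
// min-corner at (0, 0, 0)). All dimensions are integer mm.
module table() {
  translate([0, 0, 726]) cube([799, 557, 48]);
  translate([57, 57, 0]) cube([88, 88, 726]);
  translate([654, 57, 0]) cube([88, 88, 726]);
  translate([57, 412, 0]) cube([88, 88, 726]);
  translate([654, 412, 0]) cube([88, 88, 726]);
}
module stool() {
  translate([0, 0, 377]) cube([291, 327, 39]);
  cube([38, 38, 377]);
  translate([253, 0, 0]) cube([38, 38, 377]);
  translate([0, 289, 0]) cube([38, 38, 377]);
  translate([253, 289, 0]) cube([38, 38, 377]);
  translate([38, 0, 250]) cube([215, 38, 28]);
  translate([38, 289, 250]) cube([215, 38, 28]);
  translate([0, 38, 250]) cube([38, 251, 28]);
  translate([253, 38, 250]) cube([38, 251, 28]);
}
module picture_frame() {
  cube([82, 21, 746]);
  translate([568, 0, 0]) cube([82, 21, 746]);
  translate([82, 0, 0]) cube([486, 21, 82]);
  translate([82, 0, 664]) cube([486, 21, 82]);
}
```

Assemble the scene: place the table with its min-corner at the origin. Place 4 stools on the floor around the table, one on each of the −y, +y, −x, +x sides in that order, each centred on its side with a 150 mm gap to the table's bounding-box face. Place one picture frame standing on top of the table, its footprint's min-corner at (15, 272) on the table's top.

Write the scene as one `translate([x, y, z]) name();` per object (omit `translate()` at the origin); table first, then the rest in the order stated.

table();
translate([254, -477, 0]) stool();
translate([254, 707, 0]) stool();
translate([-441, 115, 0]) stool();
translate([949, 115, 0]) stool();
translate([15, 272, 774]) picture_frame();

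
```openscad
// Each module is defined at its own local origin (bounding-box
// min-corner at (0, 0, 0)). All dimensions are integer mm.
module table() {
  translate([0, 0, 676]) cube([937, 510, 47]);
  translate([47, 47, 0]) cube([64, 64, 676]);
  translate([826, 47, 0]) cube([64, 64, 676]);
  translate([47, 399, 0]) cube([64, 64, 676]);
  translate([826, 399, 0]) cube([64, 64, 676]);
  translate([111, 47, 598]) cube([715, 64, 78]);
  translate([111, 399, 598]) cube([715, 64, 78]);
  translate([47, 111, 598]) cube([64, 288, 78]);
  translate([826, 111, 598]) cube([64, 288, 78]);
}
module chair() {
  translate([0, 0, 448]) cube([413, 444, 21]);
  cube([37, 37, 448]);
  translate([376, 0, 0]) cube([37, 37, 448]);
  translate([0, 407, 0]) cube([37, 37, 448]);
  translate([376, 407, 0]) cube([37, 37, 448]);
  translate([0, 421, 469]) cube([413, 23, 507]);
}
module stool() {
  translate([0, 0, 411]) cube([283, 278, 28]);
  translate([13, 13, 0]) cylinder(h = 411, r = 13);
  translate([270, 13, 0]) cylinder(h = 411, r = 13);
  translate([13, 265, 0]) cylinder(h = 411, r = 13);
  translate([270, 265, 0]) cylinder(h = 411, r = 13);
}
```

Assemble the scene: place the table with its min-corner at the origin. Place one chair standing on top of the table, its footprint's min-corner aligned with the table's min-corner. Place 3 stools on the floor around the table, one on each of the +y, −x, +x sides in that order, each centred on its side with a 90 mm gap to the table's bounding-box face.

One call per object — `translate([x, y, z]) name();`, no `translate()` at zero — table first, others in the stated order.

table();
translate([0, 0, 723]) chair();
translate([327, 600, 0]) stool();
translate([-373, 116, 0]) stool();
translate([1027, 116, 0]) stool();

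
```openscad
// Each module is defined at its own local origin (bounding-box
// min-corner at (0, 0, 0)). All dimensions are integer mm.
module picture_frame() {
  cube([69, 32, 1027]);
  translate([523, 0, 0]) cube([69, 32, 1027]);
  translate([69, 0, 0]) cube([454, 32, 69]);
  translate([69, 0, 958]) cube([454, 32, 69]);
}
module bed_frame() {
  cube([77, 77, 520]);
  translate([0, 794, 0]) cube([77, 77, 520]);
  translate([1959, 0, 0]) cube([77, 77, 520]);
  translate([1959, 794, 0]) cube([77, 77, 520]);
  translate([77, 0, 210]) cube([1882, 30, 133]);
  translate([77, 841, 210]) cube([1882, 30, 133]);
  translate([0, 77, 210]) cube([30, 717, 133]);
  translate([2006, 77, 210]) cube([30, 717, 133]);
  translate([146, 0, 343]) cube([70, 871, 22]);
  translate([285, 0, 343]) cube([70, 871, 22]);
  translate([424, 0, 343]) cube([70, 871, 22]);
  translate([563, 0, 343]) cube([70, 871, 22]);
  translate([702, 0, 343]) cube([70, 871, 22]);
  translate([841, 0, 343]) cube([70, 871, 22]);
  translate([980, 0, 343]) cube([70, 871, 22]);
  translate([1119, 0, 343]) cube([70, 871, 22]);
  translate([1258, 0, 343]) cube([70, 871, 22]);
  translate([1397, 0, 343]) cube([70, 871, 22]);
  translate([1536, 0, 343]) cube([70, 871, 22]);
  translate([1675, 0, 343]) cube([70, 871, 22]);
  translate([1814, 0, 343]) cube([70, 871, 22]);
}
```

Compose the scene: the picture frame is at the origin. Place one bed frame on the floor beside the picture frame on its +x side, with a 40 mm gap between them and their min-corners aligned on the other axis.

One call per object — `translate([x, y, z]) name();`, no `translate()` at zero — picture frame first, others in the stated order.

picture_frame();
translate([632, 0, 0]) bed_frame();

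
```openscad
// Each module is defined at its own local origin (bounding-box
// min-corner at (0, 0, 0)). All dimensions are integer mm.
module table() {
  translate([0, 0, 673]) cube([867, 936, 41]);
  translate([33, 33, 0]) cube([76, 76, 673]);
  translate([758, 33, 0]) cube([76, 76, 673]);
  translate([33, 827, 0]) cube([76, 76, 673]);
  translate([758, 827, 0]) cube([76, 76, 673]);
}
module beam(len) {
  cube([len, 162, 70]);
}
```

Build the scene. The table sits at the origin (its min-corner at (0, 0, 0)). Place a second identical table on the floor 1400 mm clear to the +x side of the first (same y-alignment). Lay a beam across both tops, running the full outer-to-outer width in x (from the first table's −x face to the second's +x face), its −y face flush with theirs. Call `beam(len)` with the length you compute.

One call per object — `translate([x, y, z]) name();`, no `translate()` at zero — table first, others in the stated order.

table();
translate([2267, 0, 0]) table();
translate([0, 0, 714]) beam(3134);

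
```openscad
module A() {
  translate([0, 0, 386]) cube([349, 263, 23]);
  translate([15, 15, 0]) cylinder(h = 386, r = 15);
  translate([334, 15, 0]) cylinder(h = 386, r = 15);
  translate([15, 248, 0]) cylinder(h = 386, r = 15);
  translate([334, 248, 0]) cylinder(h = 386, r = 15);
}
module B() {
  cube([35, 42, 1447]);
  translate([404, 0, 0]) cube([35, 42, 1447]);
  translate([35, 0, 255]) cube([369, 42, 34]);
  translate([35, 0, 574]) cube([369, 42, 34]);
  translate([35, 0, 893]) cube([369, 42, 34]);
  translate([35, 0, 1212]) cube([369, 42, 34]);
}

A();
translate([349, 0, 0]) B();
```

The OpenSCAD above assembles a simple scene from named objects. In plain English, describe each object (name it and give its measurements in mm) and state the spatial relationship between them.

A is a simple wooden stool: a rectangular seat 349 mm (x) by 263 mm (y), 23 mm thick, top face at z = 409 mm, on four round legs, each 30 mm in diameter. The legs rest on z = 0, each leg's axis is inset half a diameter from the nearest pair of seat edges (so the leg's bounding box is flush with the corner).

B is a wooden ladder with two side rails of 35×42 mm section and 1447 mm height, set 439 mm apart overall. Between them run 4 rectangular rungs (42 mm deep, 34 mm thick), front faces flush with the rails' −y face. The bottom of the first rung is 255 mm above the floor and each subsequent rung is 319 mm higher than the one below.

The ladder is against the stool's +x side, with their −y faces flush.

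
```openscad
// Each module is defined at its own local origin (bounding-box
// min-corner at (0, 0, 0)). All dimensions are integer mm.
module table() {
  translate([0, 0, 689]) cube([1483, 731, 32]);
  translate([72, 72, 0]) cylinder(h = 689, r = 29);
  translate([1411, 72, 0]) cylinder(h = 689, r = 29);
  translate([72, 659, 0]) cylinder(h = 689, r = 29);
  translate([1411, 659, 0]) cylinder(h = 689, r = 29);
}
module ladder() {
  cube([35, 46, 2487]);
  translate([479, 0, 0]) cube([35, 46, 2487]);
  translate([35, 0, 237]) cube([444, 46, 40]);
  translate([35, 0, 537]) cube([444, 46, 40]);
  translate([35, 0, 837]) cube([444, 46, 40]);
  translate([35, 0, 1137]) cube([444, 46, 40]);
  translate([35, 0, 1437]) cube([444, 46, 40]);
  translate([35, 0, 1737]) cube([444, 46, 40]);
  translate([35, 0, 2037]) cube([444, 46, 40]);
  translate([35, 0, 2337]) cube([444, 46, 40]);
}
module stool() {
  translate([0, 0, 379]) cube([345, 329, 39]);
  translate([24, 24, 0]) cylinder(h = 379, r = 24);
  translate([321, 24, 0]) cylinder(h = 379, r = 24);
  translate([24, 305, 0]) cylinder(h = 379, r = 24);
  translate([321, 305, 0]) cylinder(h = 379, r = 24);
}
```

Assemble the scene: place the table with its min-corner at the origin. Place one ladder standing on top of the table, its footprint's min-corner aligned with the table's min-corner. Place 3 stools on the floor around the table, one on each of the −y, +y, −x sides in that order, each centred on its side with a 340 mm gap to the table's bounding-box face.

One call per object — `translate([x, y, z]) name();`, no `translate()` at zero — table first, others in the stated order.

table();
translate([0, 0, 721]) ladder();
translate([569, -669, 0]) stool();
translate([569, 1071, 0]) stool();
translate([-685, 201, 0]) stool();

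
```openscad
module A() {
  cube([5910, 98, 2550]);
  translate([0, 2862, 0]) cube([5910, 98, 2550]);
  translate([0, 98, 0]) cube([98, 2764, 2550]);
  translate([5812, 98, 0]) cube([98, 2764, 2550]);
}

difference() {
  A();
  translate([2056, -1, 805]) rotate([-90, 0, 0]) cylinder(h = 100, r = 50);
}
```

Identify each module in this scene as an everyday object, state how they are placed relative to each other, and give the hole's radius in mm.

A is a house frame. The house frame has a circular hole through its front wall. The hole's radius is 50 mm.

The subtracted cylinder has r = 50 mm.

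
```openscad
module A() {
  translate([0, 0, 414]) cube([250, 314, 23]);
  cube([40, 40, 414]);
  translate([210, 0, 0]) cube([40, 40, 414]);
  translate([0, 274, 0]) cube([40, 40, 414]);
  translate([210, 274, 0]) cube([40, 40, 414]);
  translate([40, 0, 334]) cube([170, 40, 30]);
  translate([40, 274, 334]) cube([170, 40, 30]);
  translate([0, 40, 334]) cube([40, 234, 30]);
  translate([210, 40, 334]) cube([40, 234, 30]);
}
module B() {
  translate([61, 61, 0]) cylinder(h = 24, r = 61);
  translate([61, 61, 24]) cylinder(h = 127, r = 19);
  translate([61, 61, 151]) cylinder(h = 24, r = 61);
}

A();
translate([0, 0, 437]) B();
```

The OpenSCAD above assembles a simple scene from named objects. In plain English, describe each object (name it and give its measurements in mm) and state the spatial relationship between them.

A is a four-legged stool. The seat is a 250×314×23 mm slab whose top surface is at z = 437 mm; four square legs, each 40×40 mm in cross-section, run from the floor (z = 0) to the underside of the seat, each flush with a corner of the seat. Four stretchers, 40 mm wide and 30 mm tall, connect adjacent legs with their undersides at z = 334 mm, each running between the inner faces of the legs it joins and aligned with the legs' outer faces on the other axis.

B is a spool: two coaxial disc flanges of radius 61 mm and thickness 24 mm, joined by a core cylinder of radius 19 mm and height 127 mm. The lower flange rests on z = 0 and the three cylinders share a vertical axis.

The spool is on top of the stool.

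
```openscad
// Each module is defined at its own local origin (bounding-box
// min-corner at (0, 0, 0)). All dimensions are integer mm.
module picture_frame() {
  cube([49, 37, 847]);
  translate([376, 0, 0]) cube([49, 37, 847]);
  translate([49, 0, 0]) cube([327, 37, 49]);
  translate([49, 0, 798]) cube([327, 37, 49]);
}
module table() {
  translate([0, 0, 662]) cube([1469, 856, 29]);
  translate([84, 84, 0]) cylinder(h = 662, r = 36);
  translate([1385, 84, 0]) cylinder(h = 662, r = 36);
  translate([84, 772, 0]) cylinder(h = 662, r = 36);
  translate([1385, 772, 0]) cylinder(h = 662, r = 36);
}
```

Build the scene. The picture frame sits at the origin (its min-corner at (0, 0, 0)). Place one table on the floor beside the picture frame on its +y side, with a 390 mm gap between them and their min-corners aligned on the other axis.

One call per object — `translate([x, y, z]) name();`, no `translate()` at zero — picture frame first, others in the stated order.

picture_frame();
translate([0, 427, 0]) table();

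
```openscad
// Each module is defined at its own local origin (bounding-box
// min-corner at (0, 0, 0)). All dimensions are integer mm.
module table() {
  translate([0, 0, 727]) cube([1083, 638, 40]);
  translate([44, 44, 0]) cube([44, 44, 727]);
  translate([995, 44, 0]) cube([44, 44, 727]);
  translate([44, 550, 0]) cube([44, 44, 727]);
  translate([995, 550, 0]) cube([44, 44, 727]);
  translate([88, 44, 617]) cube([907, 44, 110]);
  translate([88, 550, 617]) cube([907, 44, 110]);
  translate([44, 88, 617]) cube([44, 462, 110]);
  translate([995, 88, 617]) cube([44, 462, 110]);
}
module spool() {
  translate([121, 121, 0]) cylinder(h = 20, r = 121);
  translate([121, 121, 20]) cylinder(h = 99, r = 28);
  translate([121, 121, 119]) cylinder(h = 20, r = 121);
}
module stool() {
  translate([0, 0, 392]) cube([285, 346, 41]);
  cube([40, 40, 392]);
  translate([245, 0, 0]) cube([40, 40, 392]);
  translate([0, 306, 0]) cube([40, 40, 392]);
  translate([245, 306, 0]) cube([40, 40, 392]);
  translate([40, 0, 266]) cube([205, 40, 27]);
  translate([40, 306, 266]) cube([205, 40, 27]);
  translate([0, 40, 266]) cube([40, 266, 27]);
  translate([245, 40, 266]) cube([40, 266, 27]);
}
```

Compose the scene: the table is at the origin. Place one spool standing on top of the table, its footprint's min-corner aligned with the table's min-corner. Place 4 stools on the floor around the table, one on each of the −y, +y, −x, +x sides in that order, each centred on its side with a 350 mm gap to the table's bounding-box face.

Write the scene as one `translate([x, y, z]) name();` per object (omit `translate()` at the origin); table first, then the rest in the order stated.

table();
translate([0, 0, 767]) spool();
translate([399, -696, 0]) stool();
translate([399, 988, 0]) stool();
translate([-635, 146, 0]) stool();
translate([1433, 146, 0]) stool();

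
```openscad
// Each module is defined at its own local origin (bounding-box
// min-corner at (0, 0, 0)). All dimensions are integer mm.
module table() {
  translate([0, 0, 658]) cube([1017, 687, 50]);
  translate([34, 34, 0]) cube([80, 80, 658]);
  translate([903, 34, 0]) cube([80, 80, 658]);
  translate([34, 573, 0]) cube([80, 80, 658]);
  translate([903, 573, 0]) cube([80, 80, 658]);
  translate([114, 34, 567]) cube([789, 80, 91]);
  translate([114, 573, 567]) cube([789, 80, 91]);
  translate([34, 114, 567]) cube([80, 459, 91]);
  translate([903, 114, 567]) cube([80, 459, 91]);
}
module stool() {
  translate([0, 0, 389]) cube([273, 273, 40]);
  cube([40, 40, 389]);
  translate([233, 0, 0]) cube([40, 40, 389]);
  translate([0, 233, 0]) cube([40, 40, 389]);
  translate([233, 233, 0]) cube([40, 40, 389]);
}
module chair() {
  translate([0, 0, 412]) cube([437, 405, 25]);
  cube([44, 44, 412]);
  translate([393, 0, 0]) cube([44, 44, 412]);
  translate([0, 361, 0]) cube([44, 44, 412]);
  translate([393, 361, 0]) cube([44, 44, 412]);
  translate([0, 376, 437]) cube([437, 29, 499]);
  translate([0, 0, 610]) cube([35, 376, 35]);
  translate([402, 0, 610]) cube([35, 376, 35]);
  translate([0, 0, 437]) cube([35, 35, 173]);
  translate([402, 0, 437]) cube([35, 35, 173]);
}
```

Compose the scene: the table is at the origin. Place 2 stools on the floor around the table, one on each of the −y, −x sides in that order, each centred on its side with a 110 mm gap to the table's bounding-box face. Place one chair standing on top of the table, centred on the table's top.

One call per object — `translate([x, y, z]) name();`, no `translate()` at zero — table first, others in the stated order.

table();
translate([372, -383, 0]) stool();
translate([-383, 207, 0]) stool();
translate([290, 141, 708]) chair();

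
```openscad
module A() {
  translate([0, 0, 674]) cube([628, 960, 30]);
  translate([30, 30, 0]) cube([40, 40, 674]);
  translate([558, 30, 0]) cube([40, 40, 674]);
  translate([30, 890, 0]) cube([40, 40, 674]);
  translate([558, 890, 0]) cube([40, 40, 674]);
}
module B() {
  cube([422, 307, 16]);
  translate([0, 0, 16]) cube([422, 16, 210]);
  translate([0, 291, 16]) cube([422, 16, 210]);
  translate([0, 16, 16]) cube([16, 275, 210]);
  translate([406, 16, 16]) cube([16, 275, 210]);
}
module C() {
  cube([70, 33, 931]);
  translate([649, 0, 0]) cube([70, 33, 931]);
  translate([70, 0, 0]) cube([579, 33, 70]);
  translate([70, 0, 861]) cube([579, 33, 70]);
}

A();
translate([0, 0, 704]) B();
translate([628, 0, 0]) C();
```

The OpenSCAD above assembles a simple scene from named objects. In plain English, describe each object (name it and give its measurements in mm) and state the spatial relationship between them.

A is a table with a 628×960 mm rectangular top, 30 mm thick, top surface at z = 704 mm, supported by four 40×40 mm square legs, each inset 30 mm from the nearest pair of top edges, running from the floor.

B is an open storage box with external size 422×307×226 mm and wall thickness 16 mm (the base is also 16 mm thick). The base covers the whole footprint; the four walls stand on the base, with the y-facing walls full-width and the x-facing walls fitting between their inner faces.

C is a picture frame with a 579×791 mm rectangular opening (x by z) and a uniform 70 mm border on every side. Frame depth is 33 mm along y. It is built from two vertical stiles running the full outside height and two horizontal rails spanning the gap between the stiles.

The open box is on top of the table. The picture frame is against the table's +x side, with their −y faces flush.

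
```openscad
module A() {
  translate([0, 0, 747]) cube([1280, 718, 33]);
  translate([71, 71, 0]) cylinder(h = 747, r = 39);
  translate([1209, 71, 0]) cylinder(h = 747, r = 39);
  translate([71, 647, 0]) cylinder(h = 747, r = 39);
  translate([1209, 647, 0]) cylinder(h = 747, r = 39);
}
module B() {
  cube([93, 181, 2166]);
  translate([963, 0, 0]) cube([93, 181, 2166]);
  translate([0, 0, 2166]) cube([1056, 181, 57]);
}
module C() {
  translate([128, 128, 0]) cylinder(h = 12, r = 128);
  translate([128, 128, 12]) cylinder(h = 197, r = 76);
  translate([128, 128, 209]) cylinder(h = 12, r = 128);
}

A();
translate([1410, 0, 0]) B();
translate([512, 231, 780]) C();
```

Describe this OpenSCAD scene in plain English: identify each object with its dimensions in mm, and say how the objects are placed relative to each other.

A is a table: top 1280 mm (x) × 718 mm (y), 33 mm thick, upper face at z = 780 mm, on four round legs of 78 mm diameter, each leg's bounding box inset 32 mm from the nearest pair of top edges, running from z = 0 to the bottom of the top.

B is a rectangular door frame: two vertical jambs of 93×181 mm section, 2166 mm tall, with a clear opening 870 mm wide between their inner faces. A header 57 mm tall and 181 mm deep lies on top of the jambs and spans the full outside width.

C is a spool: two coaxial disc flanges of radius 128 mm and thickness 12 mm, joined by a core cylinder of radius 76 mm and height 197 mm. The lower flange rests on z = 0 and the three cylinders share a vertical axis.

The door frame is on the floor beside the table on its +x side. The spool is on top of the table, centred.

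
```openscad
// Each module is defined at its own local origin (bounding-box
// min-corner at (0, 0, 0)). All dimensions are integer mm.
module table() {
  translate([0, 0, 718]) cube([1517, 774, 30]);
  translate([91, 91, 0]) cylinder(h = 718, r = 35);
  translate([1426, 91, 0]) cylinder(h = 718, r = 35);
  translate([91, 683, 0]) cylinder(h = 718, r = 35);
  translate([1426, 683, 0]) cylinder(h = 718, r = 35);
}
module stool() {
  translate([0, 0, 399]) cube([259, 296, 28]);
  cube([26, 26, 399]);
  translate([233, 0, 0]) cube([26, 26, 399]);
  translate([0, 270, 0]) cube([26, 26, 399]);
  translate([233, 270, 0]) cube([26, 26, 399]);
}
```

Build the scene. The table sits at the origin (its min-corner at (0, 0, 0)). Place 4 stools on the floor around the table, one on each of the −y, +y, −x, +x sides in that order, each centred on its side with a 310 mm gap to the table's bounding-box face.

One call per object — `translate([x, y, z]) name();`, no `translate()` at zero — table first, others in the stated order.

table();
translate([629, -606, 0]) stool();
translate([629, 1084, 0]) stool();
translate([-569, 239, 0]) stool();
translate([1827, 239, 0]) stool();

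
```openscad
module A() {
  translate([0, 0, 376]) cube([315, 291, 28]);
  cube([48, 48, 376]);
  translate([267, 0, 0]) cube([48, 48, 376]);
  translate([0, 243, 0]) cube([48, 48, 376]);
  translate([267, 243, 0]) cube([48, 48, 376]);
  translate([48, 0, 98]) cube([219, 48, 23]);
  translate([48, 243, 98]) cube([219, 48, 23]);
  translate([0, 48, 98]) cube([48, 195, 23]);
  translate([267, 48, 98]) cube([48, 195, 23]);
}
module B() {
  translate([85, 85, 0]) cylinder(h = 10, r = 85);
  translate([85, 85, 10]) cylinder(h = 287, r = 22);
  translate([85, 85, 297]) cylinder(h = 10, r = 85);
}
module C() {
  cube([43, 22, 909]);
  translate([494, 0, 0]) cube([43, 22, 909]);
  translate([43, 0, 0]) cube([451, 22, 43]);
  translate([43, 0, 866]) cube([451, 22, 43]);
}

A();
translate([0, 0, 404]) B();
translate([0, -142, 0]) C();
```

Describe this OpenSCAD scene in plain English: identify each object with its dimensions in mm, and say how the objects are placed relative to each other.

A is a four-legged stool. The seat is a 315×291×28 mm slab whose top surface is at z = 404 mm; four square legs, each 48×48 mm in cross-section, run from the floor (z = 0) to the underside of the seat, each flush with a corner of the seat. Four stretchers, 48 mm wide and 23 mm tall, connect adjacent legs with their undersides at z = 98 mm, each running between the inner faces of the legs it joins and aligned with the legs' outer faces on the other axis.

B is a spool: two coaxial disc flanges of radius 85 mm and thickness 10 mm, joined by a core cylinder of radius 22 mm and height 287 mm. The lower flange rests on z = 0 and the three cylinders share a vertical axis.

C is a rectangular picture frame lying in the x–z plane (depth along y). The opening is 451 mm wide (x) by 823 mm tall (z), surrounded by a border 43 mm wide on all four sides. The frame is 22 mm deep and is made of two full-height vertical stiles with two horizontal rails fitted between them.

The spool is on top of the stool. The picture frame is on the floor beside the stool on its −y side.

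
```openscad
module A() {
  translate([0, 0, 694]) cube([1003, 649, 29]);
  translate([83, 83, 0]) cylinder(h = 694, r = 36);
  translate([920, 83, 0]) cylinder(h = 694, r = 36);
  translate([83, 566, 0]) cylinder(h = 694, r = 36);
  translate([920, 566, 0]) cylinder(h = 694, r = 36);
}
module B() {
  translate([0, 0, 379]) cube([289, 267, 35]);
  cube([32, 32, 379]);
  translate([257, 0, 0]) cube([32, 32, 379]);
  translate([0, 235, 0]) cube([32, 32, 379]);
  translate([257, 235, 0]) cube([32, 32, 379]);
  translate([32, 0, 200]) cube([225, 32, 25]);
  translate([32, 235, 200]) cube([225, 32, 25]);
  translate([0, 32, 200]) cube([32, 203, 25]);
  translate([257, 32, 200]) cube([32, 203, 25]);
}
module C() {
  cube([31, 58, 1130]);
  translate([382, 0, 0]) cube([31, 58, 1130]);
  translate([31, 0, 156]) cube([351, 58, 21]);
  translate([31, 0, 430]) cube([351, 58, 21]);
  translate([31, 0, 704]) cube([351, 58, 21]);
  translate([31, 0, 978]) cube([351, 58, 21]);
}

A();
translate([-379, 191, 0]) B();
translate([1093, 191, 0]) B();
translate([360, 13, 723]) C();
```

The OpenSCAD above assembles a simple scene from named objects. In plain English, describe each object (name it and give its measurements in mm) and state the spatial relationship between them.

A is a rectangular dining table. The top is 1003×649×29 mm with its upper surface at z = 723 mm. It stands on four round legs of 72 mm diameter, each leg's bounding box inset 47 mm from the nearest pair of top edges, running from the floor to the underside of the top.

B is a four-legged stool. The seat is 289×267 mm, 35 mm thick, top at z = 414 mm. It stands on four square legs, each 32×32 mm in cross-section, from z = 0 to the seat underside, each flush with a corner of the seat. Four stretchers, 32 mm wide and 25 mm tall, connect adjacent legs with their undersides at z = 200 mm, each running between the inner faces of the legs it joins and aligned with the legs' outer faces on the other axis.

C is a straight ladder. Two 31×58 mm vertical rails, 1130 mm tall, stand 413 mm apart (outside-to-outside) with their front faces coplanar on the −y side. 4 rungs, each 58 mm deep and 21 mm tall, span between the inner faces of the rails, front faces flush with the rails. The lowest rung's underside is at z = 156 mm and rungs are spaced 274 mm apart (underside to underside).

Two stools sit around the table at the −x, +x sides. The ladder is on top of the table.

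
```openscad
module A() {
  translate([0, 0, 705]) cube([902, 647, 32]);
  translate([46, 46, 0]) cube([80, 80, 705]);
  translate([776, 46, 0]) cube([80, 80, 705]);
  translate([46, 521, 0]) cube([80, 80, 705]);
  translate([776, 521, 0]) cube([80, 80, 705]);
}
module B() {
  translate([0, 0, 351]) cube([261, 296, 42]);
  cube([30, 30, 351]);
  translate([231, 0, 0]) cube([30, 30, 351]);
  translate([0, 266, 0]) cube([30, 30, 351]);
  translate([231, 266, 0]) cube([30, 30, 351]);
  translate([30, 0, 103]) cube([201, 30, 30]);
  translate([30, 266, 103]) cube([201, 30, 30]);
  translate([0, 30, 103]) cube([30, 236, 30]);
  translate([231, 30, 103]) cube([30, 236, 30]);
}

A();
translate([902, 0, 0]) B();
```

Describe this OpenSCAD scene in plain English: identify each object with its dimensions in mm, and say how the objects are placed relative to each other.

A is a table with a 902×647 mm rectangular top, 32 mm thick, top surface at z = 737 mm, supported by four 80×80 mm square legs, each inset 46 mm from the nearest pair of top edges, running from the floor.

B is a simple wooden stool: a rectangular seat 261 mm (x) by 296 mm (y), 42 mm thick, top face at z = 393 mm, on four square legs, each 30×30 mm in cross-section. The legs rest on z = 0, each flush with a corner of the seat. Four stretchers, 30 mm wide and 30 mm tall, connect adjacent legs with their undersides at z = 103 mm, each running between the inner faces of the legs it joins and aligned with the legs' outer faces on the other axis.

The stool is against the table's +x side, with their −y faces flush.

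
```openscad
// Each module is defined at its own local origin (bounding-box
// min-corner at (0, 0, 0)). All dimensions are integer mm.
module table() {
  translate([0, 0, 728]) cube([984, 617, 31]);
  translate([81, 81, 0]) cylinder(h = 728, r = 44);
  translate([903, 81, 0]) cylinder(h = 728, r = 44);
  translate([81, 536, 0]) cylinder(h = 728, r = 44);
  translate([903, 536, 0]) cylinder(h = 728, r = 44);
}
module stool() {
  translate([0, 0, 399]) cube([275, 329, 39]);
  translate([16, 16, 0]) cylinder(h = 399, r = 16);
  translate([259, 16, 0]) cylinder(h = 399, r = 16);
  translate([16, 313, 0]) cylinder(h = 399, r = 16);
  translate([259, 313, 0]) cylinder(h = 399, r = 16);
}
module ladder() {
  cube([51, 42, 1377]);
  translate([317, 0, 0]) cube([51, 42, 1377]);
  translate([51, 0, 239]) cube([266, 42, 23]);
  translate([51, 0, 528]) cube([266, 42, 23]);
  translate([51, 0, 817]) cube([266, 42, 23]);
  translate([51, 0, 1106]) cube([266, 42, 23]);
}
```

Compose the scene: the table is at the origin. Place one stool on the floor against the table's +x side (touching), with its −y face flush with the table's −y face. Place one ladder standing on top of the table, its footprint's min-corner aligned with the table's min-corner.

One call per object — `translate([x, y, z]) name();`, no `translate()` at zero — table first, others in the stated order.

table();
translate([984, 0, 0]) stool();
translate([0, 0, 759]) ladder();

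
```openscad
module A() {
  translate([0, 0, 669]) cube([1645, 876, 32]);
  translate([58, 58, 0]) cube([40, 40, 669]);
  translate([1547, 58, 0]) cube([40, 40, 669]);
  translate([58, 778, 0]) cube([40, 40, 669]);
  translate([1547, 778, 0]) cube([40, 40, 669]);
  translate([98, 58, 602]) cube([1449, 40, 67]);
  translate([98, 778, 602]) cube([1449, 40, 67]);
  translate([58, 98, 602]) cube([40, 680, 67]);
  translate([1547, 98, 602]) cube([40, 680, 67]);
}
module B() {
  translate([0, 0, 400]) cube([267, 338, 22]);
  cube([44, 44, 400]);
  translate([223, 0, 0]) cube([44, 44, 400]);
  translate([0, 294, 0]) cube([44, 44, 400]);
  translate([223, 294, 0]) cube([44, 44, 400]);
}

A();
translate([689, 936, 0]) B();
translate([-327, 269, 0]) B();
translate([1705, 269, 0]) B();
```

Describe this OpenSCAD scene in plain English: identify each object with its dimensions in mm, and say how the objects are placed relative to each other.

A is a table: top 1645 mm (x) × 876 mm (y), 32 mm thick, upper face at z = 701 mm, on four 40×40 mm square legs, each inset 58 mm from the nearest pair of top edges, running from z = 0 to the bottom of the top. Four apron rails, 40 mm thick and 67 mm tall, run between adjacent legs with their top edges flush with the underside of the top and their outer faces flush with the legs' outer faces.

B is a simple wooden stool: a rectangular seat 267 mm (x) by 338 mm (y), 22 mm thick, top face at z = 422 mm, on four square legs, each 44×44 mm in cross-section. The legs rest on z = 0, each flush with a corner of the seat.

Three stools sit around the table at the +y, −x, +x sides.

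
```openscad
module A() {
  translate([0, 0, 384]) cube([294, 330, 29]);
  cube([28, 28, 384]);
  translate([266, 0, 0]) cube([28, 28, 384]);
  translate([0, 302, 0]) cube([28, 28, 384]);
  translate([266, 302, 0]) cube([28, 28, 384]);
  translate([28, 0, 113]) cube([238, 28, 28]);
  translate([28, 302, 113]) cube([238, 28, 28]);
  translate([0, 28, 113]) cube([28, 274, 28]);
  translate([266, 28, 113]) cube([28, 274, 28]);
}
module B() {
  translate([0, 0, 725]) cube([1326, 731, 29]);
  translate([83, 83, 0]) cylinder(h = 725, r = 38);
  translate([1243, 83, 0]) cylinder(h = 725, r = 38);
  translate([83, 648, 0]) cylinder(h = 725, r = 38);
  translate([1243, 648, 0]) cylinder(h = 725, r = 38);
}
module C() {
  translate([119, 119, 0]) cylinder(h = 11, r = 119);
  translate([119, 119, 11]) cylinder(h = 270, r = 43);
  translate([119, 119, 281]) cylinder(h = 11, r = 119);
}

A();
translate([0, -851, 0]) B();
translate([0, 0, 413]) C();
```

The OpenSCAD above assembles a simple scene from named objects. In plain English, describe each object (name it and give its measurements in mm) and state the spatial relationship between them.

A is a simple wooden stool: a rectangular seat 294 mm (x) by 330 mm (y), 29 mm thick, top face at z = 413 mm, on four square legs, each 28×28 mm in cross-section. The legs rest on z = 0, each flush with a corner of the seat. Four stretchers, 28 mm wide and 28 mm tall, connect adjacent legs with their undersides at z = 113 mm, each running between the inner faces of the legs it joins and aligned with the legs' outer faces on the other axis.

B is a table: top 1326 mm (x) × 731 mm (y), 29 mm thick, upper face at z = 754 mm, on four round legs of 76 mm diameter, each leg's bounding box inset 45 mm from the nearest pair of top edges, running from z = 0 to the bottom of the top.

C is a spool: two coaxial disc flanges of radius 119 mm and thickness 11 mm, joined by a core cylinder of radius 43 mm and height 270 mm. The lower flange rests on z = 0 and the three cylinders share a vertical axis.

The table is on the floor beside the stool on its −y side. The spool is on top of the stool.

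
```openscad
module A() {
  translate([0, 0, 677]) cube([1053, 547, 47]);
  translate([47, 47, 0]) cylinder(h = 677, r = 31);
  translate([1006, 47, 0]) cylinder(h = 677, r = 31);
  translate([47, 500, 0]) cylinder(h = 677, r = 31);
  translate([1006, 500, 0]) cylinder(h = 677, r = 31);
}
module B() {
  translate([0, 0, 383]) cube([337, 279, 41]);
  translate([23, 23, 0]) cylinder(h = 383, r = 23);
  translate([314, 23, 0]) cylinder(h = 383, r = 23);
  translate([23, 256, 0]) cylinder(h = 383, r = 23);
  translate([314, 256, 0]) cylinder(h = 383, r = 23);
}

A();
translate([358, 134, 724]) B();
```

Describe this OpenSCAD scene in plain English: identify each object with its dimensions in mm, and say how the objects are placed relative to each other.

A is a table with a 1053×547 mm rectangular top, 47 mm thick, top surface at z = 724 mm, supported by four round legs of 62 mm diameter, each leg's bounding box inset 16 mm from the nearest pair of top edges, running from the floor.

B is a four-legged stool. The seat is 337×279 mm, 41 mm thick, top at z = 424 mm. It stands on four round legs, each 46 mm in diameter, from z = 0 to the seat underside, each leg's axis is inset half a diameter from the nearest pair of seat edges (so the leg's bounding box is flush with the corner).

The stool is on top of the table, centred.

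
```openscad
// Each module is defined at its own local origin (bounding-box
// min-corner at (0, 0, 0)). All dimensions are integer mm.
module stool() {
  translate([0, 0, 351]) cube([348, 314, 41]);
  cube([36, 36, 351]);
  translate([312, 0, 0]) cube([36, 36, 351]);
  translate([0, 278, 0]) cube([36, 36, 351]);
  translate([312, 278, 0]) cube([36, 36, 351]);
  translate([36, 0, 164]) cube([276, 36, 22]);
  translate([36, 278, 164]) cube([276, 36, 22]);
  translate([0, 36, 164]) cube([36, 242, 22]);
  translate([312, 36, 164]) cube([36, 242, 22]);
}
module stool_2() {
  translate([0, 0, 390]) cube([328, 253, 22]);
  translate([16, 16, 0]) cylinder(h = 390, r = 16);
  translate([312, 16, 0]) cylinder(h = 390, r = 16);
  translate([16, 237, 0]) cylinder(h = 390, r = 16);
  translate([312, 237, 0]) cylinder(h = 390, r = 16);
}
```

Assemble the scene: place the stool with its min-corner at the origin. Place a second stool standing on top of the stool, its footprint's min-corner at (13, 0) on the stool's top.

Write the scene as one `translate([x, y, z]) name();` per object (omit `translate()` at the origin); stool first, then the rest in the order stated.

stool();
translate([13, 0, 392]) stool_2();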